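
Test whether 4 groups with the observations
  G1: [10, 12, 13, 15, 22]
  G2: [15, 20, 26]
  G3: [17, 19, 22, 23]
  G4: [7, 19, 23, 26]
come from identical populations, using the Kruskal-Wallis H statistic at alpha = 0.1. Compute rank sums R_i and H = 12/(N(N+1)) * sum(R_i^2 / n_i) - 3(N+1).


Step 1: Combine all N = 16 observations and assign midranks.
sorted (value, group, rank): (7,G4,1), (10,G1,2), (12,G1,3), (13,G1,4), (15,G1,5.5), (15,G2,5.5), (17,G3,7), (19,G3,8.5), (19,G4,8.5), (20,G2,10), (22,G1,11.5), (22,G3,11.5), (23,G3,13.5), (23,G4,13.5), (26,G2,15.5), (26,G4,15.5)
Step 2: Sum ranks within each group.
R_1 = 26 (n_1 = 5)
R_2 = 31 (n_2 = 3)
R_3 = 40.5 (n_3 = 4)
R_4 = 38.5 (n_4 = 4)
Step 3: H = 12/(N(N+1)) * sum(R_i^2/n_i) - 3(N+1)
     = 12/(16*17) * (26^2/5 + 31^2/3 + 40.5^2/4 + 38.5^2/4) - 3*17
     = 0.044118 * 1236.16 - 51
     = 3.536397.
Step 4: Ties present; correction factor C = 1 - 30/(16^3 - 16) = 0.992647. Corrected H = 3.536397 / 0.992647 = 3.562593.
Step 5: Under H0, H ~ chi^2(3); p-value = 0.312734.
Step 6: alpha = 0.1. fail to reject H0.

H = 3.5626, df = 3, p = 0.312734, fail to reject H0.


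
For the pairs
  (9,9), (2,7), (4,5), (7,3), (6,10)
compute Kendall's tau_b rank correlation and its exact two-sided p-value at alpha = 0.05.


Step 1: Enumerate the 10 unordered pairs (i,j) with i<j and classify each by sign(x_j-x_i) * sign(y_j-y_i).
  (1,2):dx=-7,dy=-2->C; (1,3):dx=-5,dy=-4->C; (1,4):dx=-2,dy=-6->C; (1,5):dx=-3,dy=+1->D
  (2,3):dx=+2,dy=-2->D; (2,4):dx=+5,dy=-4->D; (2,5):dx=+4,dy=+3->C; (3,4):dx=+3,dy=-2->D
  (3,5):dx=+2,dy=+5->C; (4,5):dx=-1,dy=+7->D
Step 2: C = 5, D = 5, total pairs = 10.
Step 3: tau = (C - D)/(n(n-1)/2) = (5 - 5)/10 = 0.000000.
Step 4: Exact two-sided p-value (enumerate n! = 120 permutations of y under H0): p = 1.000000.
Step 5: alpha = 0.05. fail to reject H0.

tau_b = 0.0000 (C=5, D=5), p = 1.000000, fail to reject H0.


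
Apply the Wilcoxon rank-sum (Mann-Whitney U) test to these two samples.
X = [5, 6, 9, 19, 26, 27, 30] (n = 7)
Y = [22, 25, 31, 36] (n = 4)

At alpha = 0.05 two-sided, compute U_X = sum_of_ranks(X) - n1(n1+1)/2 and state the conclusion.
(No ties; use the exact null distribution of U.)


Step 1: Combine and sort all 11 observations; assign midranks.
sorted (value, group): (5,X), (6,X), (9,X), (19,X), (22,Y), (25,Y), (26,X), (27,X), (30,X), (31,Y), (36,Y)
ranks: 5->1, 6->2, 9->3, 19->4, 22->5, 25->6, 26->7, 27->8, 30->9, 31->10, 36->11
Step 2: Rank sum for X: R1 = 1 + 2 + 3 + 4 + 7 + 8 + 9 = 34.
Step 3: U_X = R1 - n1(n1+1)/2 = 34 - 7*8/2 = 34 - 28 = 6.
       U_Y = n1*n2 - U_X = 28 - 6 = 22.
Step 4: No ties, so the exact null distribution of U (based on enumerating the C(11,7) = 330 equally likely rank assignments) gives the two-sided p-value.
Step 5: p-value = 0.163636; compare to alpha = 0.05. fail to reject H0.

U_X = 6, p = 0.163636, fail to reject H0 at alpha = 0.05.


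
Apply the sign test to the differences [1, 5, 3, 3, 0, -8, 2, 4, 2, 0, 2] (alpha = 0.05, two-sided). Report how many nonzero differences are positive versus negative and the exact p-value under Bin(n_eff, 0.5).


Step 1: Discard zero differences. Original n = 11; n_eff = number of nonzero differences = 9.
Nonzero differences (with sign): +1, +5, +3, +3, -8, +2, +4, +2, +2
Step 2: Count signs: positive = 8, negative = 1.
Step 3: Under H0: P(positive) = 0.5, so the number of positives S ~ Bin(9, 0.5).
Step 4: Two-sided exact p-value = sum of Bin(9,0.5) probabilities at or below the observed probability = 0.039062.
Step 5: alpha = 0.05. reject H0.

n_eff = 9, pos = 8, neg = 1, p = 0.039062, reject H0.


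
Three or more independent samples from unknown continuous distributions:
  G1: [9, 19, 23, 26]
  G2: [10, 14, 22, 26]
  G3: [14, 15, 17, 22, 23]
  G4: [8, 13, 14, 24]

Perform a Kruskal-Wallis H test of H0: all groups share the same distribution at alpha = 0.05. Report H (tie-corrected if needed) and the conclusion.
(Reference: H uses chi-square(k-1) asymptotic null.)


Step 1: Combine all N = 17 observations and assign midranks.
sorted (value, group, rank): (8,G4,1), (9,G1,2), (10,G2,3), (13,G4,4), (14,G2,6), (14,G3,6), (14,G4,6), (15,G3,8), (17,G3,9), (19,G1,10), (22,G2,11.5), (22,G3,11.5), (23,G1,13.5), (23,G3,13.5), (24,G4,15), (26,G1,16.5), (26,G2,16.5)
Step 2: Sum ranks within each group.
R_1 = 42 (n_1 = 4)
R_2 = 37 (n_2 = 4)
R_3 = 48 (n_3 = 5)
R_4 = 26 (n_4 = 4)
Step 3: H = 12/(N(N+1)) * sum(R_i^2/n_i) - 3(N+1)
     = 12/(17*18) * (42^2/4 + 37^2/4 + 48^2/5 + 26^2/4) - 3*18
     = 0.039216 * 1413.05 - 54
     = 1.413725.
Step 4: Ties present; correction factor C = 1 - 42/(17^3 - 17) = 0.991422. Corrected H = 1.413725 / 0.991422 = 1.425958.
Step 5: Under H0, H ~ chi^2(3); p-value = 0.699461.
Step 6: alpha = 0.05. fail to reject H0.

H = 1.4260, df = 3, p = 0.699461, fail to reject H0.


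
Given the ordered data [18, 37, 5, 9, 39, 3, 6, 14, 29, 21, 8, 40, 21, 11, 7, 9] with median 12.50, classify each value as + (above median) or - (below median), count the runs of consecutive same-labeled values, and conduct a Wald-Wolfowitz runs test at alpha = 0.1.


Step 1: Compute median = 12.50; label A = above, B = below.
Labels in order: AABBABBAAABAABBB  (n_A = 8, n_B = 8)
Step 2: Count runs R = 8.
Step 3: Under H0 (random ordering), E[R] = 2*n_A*n_B/(n_A+n_B) + 1 = 2*8*8/16 + 1 = 9.0000.
        Var[R] = 2*n_A*n_B*(2*n_A*n_B - n_A - n_B) / ((n_A+n_B)^2 * (n_A+n_B-1)) = 14336/3840 = 3.7333.
        SD[R] = 1.9322.
Step 4: Continuity-corrected z = (R + 0.5 - E[R]) / SD[R] = (8 + 0.5 - 9.0000) / 1.9322 = -0.2588.
Step 5: Two-sided p-value via normal approximation = 2*(1 - Phi(|z|)) = 0.795809.
Step 6: alpha = 0.1. fail to reject H0.

R = 8, z = -0.2588, p = 0.795809, fail to reject H0.


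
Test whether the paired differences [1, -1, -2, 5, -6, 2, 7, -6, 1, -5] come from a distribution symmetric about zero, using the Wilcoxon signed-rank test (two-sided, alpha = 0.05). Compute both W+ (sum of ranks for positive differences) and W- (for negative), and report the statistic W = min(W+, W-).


Step 1: Drop any zero differences (none here) and take |d_i|.
|d| = [1, 1, 2, 5, 6, 2, 7, 6, 1, 5]
Step 2: Midrank |d_i| (ties get averaged ranks).
ranks: |1|->2, |1|->2, |2|->4.5, |5|->6.5, |6|->8.5, |2|->4.5, |7|->10, |6|->8.5, |1|->2, |5|->6.5
Step 3: Attach original signs; sum ranks with positive sign and with negative sign.
W+ = 2 + 6.5 + 4.5 + 10 + 2 = 25
W- = 2 + 4.5 + 8.5 + 8.5 + 6.5 = 30
(Check: W+ + W- = 55 should equal n(n+1)/2 = 55.)
Step 4: Test statistic W = min(W+, W-) = 25.
Step 5: Ties in |d|, so use the tie-corrected normal approximation.
        E[W] = n(n+1)/4 = 10*11/4 = 27.5.
        Tie groups: |d|=1 (t=3), |d|=2 (t=2), |d|=5 (t=2), |d|=6 (t=2); sum(t^3 - t) = 42.
        Var[W] = n(n+1)(2n+1)/24 - sum(t^3-t)/48 = 2310/24 - 42/48 = 95.375.
        z = (W - E[W]) / sqrt(Var[W]) = (25 - 27.5) / 9.7660 = -0.2560.
        Two-sided p = 2*Phi(z) = 0.797959.
Step 6: alpha = 0.05. fail to reject H0.

W+ = 25, W- = 30, W = min = 25, p = 0.797959, fail to reject H0.


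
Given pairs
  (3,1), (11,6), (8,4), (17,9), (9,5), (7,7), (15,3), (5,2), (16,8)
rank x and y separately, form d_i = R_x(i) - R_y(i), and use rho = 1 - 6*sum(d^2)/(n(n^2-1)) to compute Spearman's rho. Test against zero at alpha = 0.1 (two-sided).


Step 1: Rank x and y separately (midranks; no ties here).
rank(x): 3->1, 11->6, 8->4, 17->9, 9->5, 7->3, 15->7, 5->2, 16->8
rank(y): 1->1, 6->6, 4->4, 9->9, 5->5, 7->7, 3->3, 2->2, 8->8
Step 2: d_i = R_x(i) - R_y(i); compute d_i^2.
  (1-1)^2=0, (6-6)^2=0, (4-4)^2=0, (9-9)^2=0, (5-5)^2=0, (3-7)^2=16, (7-3)^2=16, (2-2)^2=0, (8-8)^2=0
sum(d^2) = 32.
Step 3: rho = 1 - 6*32 / (9*(9^2 - 1)) = 1 - 192/720 = 0.733333.
Step 4: Under H0, t = rho * sqrt((n-2)/(1-rho^2)) = 2.8538 ~ t(7).
Step 5: Two-sided p-value from the t-distribution with 7 df = 0.024554.
Step 6: alpha = 0.1. reject H0.

rho = 0.7333, p = 0.024554, reject H0 at alpha = 0.1.


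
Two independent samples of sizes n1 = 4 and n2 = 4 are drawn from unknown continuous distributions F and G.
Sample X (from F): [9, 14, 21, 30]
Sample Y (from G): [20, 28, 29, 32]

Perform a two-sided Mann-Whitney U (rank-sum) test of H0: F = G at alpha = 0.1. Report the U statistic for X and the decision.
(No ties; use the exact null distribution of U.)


Step 1: Combine and sort all 8 observations; assign midranks.
sorted (value, group): (9,X), (14,X), (20,Y), (21,X), (28,Y), (29,Y), (30,X), (32,Y)
ranks: 9->1, 14->2, 20->3, 21->4, 28->5, 29->6, 30->7, 32->8
Step 2: Rank sum for X: R1 = 1 + 2 + 4 + 7 = 14.
Step 3: U_X = R1 - n1(n1+1)/2 = 14 - 4*5/2 = 14 - 10 = 4.
       U_Y = n1*n2 - U_X = 16 - 4 = 12.
Step 4: No ties, so the exact null distribution of U (based on enumerating the C(8,4) = 70 equally likely rank assignments) gives the two-sided p-value.
Step 5: p-value = 0.342857; compare to alpha = 0.1. fail to reject H0.

U_X = 4, p = 0.342857, fail to reject H0 at alpha = 0.1.


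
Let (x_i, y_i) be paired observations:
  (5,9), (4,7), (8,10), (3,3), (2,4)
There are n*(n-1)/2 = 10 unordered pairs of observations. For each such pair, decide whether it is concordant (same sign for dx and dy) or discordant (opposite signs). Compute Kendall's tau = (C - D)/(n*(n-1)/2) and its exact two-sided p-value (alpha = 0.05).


Step 1: Enumerate the 10 unordered pairs (i,j) with i<j and classify each by sign(x_j-x_i) * sign(y_j-y_i).
  (1,2):dx=-1,dy=-2->C; (1,3):dx=+3,dy=+1->C; (1,4):dx=-2,dy=-6->C; (1,5):dx=-3,dy=-5->C
  (2,3):dx=+4,dy=+3->C; (2,4):dx=-1,dy=-4->C; (2,5):dx=-2,dy=-3->C; (3,4):dx=-5,dy=-7->C
  (3,5):dx=-6,dy=-6->C; (4,5):dx=-1,dy=+1->D
Step 2: C = 9, D = 1, total pairs = 10.
Step 3: tau = (C - D)/(n(n-1)/2) = (9 - 1)/10 = 0.800000.
Step 4: Exact two-sided p-value (enumerate n! = 120 permutations of y under H0): p = 0.083333.
Step 5: alpha = 0.05. fail to reject H0.

tau_b = 0.8000 (C=9, D=1), p = 0.083333, fail to reject H0.


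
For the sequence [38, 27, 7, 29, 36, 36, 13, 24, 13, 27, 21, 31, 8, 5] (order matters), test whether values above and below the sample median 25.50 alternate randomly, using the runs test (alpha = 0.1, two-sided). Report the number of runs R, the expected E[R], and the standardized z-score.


Step 1: Compute median = 25.50; label A = above, B = below.
Labels in order: AABAAABBBABABB  (n_A = 7, n_B = 7)
Step 2: Count runs R = 8.
Step 3: Under H0 (random ordering), E[R] = 2*n_A*n_B/(n_A+n_B) + 1 = 2*7*7/14 + 1 = 8.0000.
        Var[R] = 2*n_A*n_B*(2*n_A*n_B - n_A - n_B) / ((n_A+n_B)^2 * (n_A+n_B-1)) = 8232/2548 = 3.2308.
        SD[R] = 1.7974.
Step 4: R = E[R], so z = 0 with no continuity correction.
Step 5: Two-sided p-value via normal approximation = 2*(1 - Phi(|z|)) = 1.000000.
Step 6: alpha = 0.1. fail to reject H0.

R = 8, z = 0.0000, p = 1.000000, fail to reject H0.


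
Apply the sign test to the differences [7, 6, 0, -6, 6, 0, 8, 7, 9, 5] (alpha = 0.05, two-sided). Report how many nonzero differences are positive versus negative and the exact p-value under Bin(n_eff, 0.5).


Step 1: Discard zero differences. Original n = 10; n_eff = number of nonzero differences = 8.
Nonzero differences (with sign): +7, +6, -6, +6, +8, +7, +9, +5
Step 2: Count signs: positive = 7, negative = 1.
Step 3: Under H0: P(positive) = 0.5, so the number of positives S ~ Bin(8, 0.5).
Step 4: Two-sided exact p-value = sum of Bin(8,0.5) probabilities at or below the observed probability = 0.070312.
Step 5: alpha = 0.05. fail to reject H0.

n_eff = 8, pos = 7, neg = 1, p = 0.070312, fail to reject H0.


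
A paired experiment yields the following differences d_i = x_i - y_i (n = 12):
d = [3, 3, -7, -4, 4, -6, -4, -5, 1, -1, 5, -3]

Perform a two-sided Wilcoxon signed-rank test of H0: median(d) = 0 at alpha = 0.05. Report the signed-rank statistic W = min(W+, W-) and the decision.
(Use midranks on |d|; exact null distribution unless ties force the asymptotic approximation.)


Step 1: Drop any zero differences (none here) and take |d_i|.
|d| = [3, 3, 7, 4, 4, 6, 4, 5, 1, 1, 5, 3]
Step 2: Midrank |d_i| (ties get averaged ranks).
ranks: |3|->4, |3|->4, |7|->12, |4|->7, |4|->7, |6|->11, |4|->7, |5|->9.5, |1|->1.5, |1|->1.5, |5|->9.5, |3|->4
Step 3: Attach original signs; sum ranks with positive sign and with negative sign.
W+ = 4 + 4 + 7 + 1.5 + 9.5 = 26
W- = 12 + 7 + 11 + 7 + 9.5 + 1.5 + 4 = 52
(Check: W+ + W- = 78 should equal n(n+1)/2 = 78.)
Step 4: Test statistic W = min(W+, W-) = 26.
Step 5: Ties in |d|, so use the tie-corrected normal approximation.
        E[W] = n(n+1)/4 = 12*13/4 = 39.
        Tie groups: |d|=1 (t=2), |d|=3 (t=3), |d|=4 (t=3), |d|=5 (t=2); sum(t^3 - t) = 60.
        Var[W] = n(n+1)(2n+1)/24 - sum(t^3-t)/48 = 3900/24 - 60/48 = 161.25.
        z = (W - E[W]) / sqrt(Var[W]) = (26 - 39) / 12.6984 = -1.0237.
        Two-sided p = 2*Phi(z) = 0.305954.
Step 6: alpha = 0.05. fail to reject H0.

W+ = 26, W- = 52, W = min = 26, p = 0.305954, fail to reject H0.


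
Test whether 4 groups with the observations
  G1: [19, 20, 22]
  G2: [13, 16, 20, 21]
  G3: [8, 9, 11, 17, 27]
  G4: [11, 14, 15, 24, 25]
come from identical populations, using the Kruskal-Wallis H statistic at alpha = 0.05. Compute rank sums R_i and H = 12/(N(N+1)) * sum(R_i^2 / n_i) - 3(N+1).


Step 1: Combine all N = 17 observations and assign midranks.
sorted (value, group, rank): (8,G3,1), (9,G3,2), (11,G3,3.5), (11,G4,3.5), (13,G2,5), (14,G4,6), (15,G4,7), (16,G2,8), (17,G3,9), (19,G1,10), (20,G1,11.5), (20,G2,11.5), (21,G2,13), (22,G1,14), (24,G4,15), (25,G4,16), (27,G3,17)
Step 2: Sum ranks within each group.
R_1 = 35.5 (n_1 = 3)
R_2 = 37.5 (n_2 = 4)
R_3 = 32.5 (n_3 = 5)
R_4 = 47.5 (n_4 = 5)
Step 3: H = 12/(N(N+1)) * sum(R_i^2/n_i) - 3(N+1)
     = 12/(17*18) * (35.5^2/3 + 37.5^2/4 + 32.5^2/5 + 47.5^2/5) - 3*18
     = 0.039216 * 1434.15 - 54
     = 2.241013.
Step 4: Ties present; correction factor C = 1 - 12/(17^3 - 17) = 0.997549. Corrected H = 2.241013 / 0.997549 = 2.246519.
Step 5: Under H0, H ~ chi^2(3); p-value = 0.522844.
Step 6: alpha = 0.05. fail to reject H0.

H = 2.2465, df = 3, p = 0.522844, fail to reject H0.


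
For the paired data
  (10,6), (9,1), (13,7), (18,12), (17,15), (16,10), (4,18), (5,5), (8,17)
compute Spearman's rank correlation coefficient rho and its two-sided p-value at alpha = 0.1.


Step 1: Rank x and y separately (midranks; no ties here).
rank(x): 10->5, 9->4, 13->6, 18->9, 17->8, 16->7, 4->1, 5->2, 8->3
rank(y): 6->3, 1->1, 7->4, 12->6, 15->7, 10->5, 18->9, 5->2, 17->8
Step 2: d_i = R_x(i) - R_y(i); compute d_i^2.
  (5-3)^2=4, (4-1)^2=9, (6-4)^2=4, (9-6)^2=9, (8-7)^2=1, (7-5)^2=4, (1-9)^2=64, (2-2)^2=0, (3-8)^2=25
sum(d^2) = 120.
Step 3: rho = 1 - 6*120 / (9*(9^2 - 1)) = 1 - 720/720 = 0.000000.
Step 4: Under H0, t = rho * sqrt((n-2)/(1-rho^2)) = 0.0000 ~ t(7).
Step 5: Two-sided p-value from the t-distribution with 7 df = 1.000000.
Step 6: alpha = 0.1. fail to reject H0.

rho = 0.0000, p = 1.000000, fail to reject H0 at alpha = 0.1.


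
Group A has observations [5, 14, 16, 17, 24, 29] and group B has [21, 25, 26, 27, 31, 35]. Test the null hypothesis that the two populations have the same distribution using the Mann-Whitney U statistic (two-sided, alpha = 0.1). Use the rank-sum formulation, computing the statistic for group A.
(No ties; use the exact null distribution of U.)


Step 1: Combine and sort all 12 observations; assign midranks.
sorted (value, group): (5,X), (14,X), (16,X), (17,X), (21,Y), (24,X), (25,Y), (26,Y), (27,Y), (29,X), (31,Y), (35,Y)
ranks: 5->1, 14->2, 16->3, 17->4, 21->5, 24->6, 25->7, 26->8, 27->9, 29->10, 31->11, 35->12
Step 2: Rank sum for X: R1 = 1 + 2 + 3 + 4 + 6 + 10 = 26.
Step 3: U_X = R1 - n1(n1+1)/2 = 26 - 6*7/2 = 26 - 21 = 5.
       U_Y = n1*n2 - U_X = 36 - 5 = 31.
Step 4: No ties, so the exact null distribution of U (based on enumerating the C(12,6) = 924 equally likely rank assignments) gives the two-sided p-value.
Step 5: p-value = 0.041126; compare to alpha = 0.1. reject H0.

U_X = 5, p = 0.041126, reject H0 at alpha = 0.1.


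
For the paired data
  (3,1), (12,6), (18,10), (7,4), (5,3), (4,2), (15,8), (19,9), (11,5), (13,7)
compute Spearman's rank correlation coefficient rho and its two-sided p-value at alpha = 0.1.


Step 1: Rank x and y separately (midranks; no ties here).
rank(x): 3->1, 12->6, 18->9, 7->4, 5->3, 4->2, 15->8, 19->10, 11->5, 13->7
rank(y): 1->1, 6->6, 10->10, 4->4, 3->3, 2->2, 8->8, 9->9, 5->5, 7->7
Step 2: d_i = R_x(i) - R_y(i); compute d_i^2.
  (1-1)^2=0, (6-6)^2=0, (9-10)^2=1, (4-4)^2=0, (3-3)^2=0, (2-2)^2=0, (8-8)^2=0, (10-9)^2=1, (5-5)^2=0, (7-7)^2=0
sum(d^2) = 2.
Step 3: rho = 1 - 6*2 / (10*(10^2 - 1)) = 1 - 12/990 = 0.987879.
Step 4: Under H0, t = rho * sqrt((n-2)/(1-rho^2)) = 18.0003 ~ t(8).
Step 5: Two-sided p-value from the t-distribution with 8 df = 0.000000.
Step 6: alpha = 0.1. reject H0.

rho = 0.9879, p = 0.000000, reject H0 at alpha = 0.1.


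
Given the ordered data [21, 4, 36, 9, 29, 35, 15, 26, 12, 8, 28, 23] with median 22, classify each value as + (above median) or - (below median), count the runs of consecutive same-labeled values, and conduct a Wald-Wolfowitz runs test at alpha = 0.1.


Step 1: Compute median = 22; label A = above, B = below.
Labels in order: BBABAABABBAA  (n_A = 6, n_B = 6)
Step 2: Count runs R = 8.
Step 3: Under H0 (random ordering), E[R] = 2*n_A*n_B/(n_A+n_B) + 1 = 2*6*6/12 + 1 = 7.0000.
        Var[R] = 2*n_A*n_B*(2*n_A*n_B - n_A - n_B) / ((n_A+n_B)^2 * (n_A+n_B-1)) = 4320/1584 = 2.7273.
        SD[R] = 1.6514.
Step 4: Continuity-corrected z = (R - 0.5 - E[R]) / SD[R] = (8 - 0.5 - 7.0000) / 1.6514 = 0.3028.
Step 5: Two-sided p-value via normal approximation = 2*(1 - Phi(|z|)) = 0.762069.
Step 6: alpha = 0.1. fail to reject H0.

R = 8, z = 0.3028, p = 0.762069, fail to reject H0.


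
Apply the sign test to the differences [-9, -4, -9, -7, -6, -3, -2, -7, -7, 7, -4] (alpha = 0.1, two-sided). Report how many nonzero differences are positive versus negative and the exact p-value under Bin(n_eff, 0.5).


Step 1: Discard zero differences. Original n = 11; n_eff = number of nonzero differences = 11.
Nonzero differences (with sign): -9, -4, -9, -7, -6, -3, -2, -7, -7, +7, -4
Step 2: Count signs: positive = 1, negative = 10.
Step 3: Under H0: P(positive) = 0.5, so the number of positives S ~ Bin(11, 0.5).
Step 4: Two-sided exact p-value = sum of Bin(11,0.5) probabilities at or below the observed probability = 0.011719.
Step 5: alpha = 0.1. reject H0.

n_eff = 11, pos = 1, neg = 10, p = 0.011719, reject H0.


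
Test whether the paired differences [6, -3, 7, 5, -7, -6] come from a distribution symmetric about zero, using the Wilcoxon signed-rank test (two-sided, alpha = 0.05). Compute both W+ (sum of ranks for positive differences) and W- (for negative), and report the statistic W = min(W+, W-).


Step 1: Drop any zero differences (none here) and take |d_i|.
|d| = [6, 3, 7, 5, 7, 6]
Step 2: Midrank |d_i| (ties get averaged ranks).
ranks: |6|->3.5, |3|->1, |7|->5.5, |5|->2, |7|->5.5, |6|->3.5
Step 3: Attach original signs; sum ranks with positive sign and with negative sign.
W+ = 3.5 + 5.5 + 2 = 11
W- = 1 + 5.5 + 3.5 = 10
(Check: W+ + W- = 21 should equal n(n+1)/2 = 21.)
Step 4: Test statistic W = min(W+, W-) = 10.
Step 5: Ties in |d|, so use the tie-corrected normal approximation.
        E[W] = n(n+1)/4 = 6*7/4 = 10.5.
        Tie groups: |d|=6 (t=2), |d|=7 (t=2); sum(t^3 - t) = 12.
        Var[W] = n(n+1)(2n+1)/24 - sum(t^3-t)/48 = 546/24 - 12/48 = 22.5.
        z = (W - E[W]) / sqrt(Var[W]) = (10 - 10.5) / 4.7434 = -0.1054.
        Two-sided p = 2*Phi(z) = 0.916051.
Step 6: alpha = 0.05. fail to reject H0.

W+ = 11, W- = 10, W = min = 10, p = 0.916051, fail to reject H0.


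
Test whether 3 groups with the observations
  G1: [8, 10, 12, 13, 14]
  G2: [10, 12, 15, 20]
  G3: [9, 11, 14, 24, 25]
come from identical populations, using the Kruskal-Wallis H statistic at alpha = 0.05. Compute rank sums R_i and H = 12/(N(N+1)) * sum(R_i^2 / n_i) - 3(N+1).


Step 1: Combine all N = 14 observations and assign midranks.
sorted (value, group, rank): (8,G1,1), (9,G3,2), (10,G1,3.5), (10,G2,3.5), (11,G3,5), (12,G1,6.5), (12,G2,6.5), (13,G1,8), (14,G1,9.5), (14,G3,9.5), (15,G2,11), (20,G2,12), (24,G3,13), (25,G3,14)
Step 2: Sum ranks within each group.
R_1 = 28.5 (n_1 = 5)
R_2 = 33 (n_2 = 4)
R_3 = 43.5 (n_3 = 5)
Step 3: H = 12/(N(N+1)) * sum(R_i^2/n_i) - 3(N+1)
     = 12/(14*15) * (28.5^2/5 + 33^2/4 + 43.5^2/5) - 3*15
     = 0.057143 * 813.15 - 45
     = 1.465714.
Step 4: Ties present; correction factor C = 1 - 18/(14^3 - 14) = 0.993407. Corrected H = 1.465714 / 0.993407 = 1.475442.
Step 5: Under H0, H ~ chi^2(2); p-value = 0.478202.
Step 6: alpha = 0.05. fail to reject H0.

H = 1.4754, df = 2, p = 0.478202, fail to reject H0.


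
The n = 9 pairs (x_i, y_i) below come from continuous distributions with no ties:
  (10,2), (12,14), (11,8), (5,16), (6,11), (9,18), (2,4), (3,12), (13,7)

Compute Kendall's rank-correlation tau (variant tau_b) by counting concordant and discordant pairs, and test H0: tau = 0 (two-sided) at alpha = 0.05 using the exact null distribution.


Step 1: Enumerate the 36 unordered pairs (i,j) with i<j and classify each by sign(x_j-x_i) * sign(y_j-y_i).
  (1,2):dx=+2,dy=+12->C; (1,3):dx=+1,dy=+6->C; (1,4):dx=-5,dy=+14->D; (1,5):dx=-4,dy=+9->D
  (1,6):dx=-1,dy=+16->D; (1,7):dx=-8,dy=+2->D; (1,8):dx=-7,dy=+10->D; (1,9):dx=+3,dy=+5->C
  (2,3):dx=-1,dy=-6->C; (2,4):dx=-7,dy=+2->D; (2,5):dx=-6,dy=-3->C; (2,6):dx=-3,dy=+4->D
  (2,7):dx=-10,dy=-10->C; (2,8):dx=-9,dy=-2->C; (2,9):dx=+1,dy=-7->D; (3,4):dx=-6,dy=+8->D
  (3,5):dx=-5,dy=+3->D; (3,6):dx=-2,dy=+10->D; (3,7):dx=-9,dy=-4->C; (3,8):dx=-8,dy=+4->D
  (3,9):dx=+2,dy=-1->D; (4,5):dx=+1,dy=-5->D; (4,6):dx=+4,dy=+2->C; (4,7):dx=-3,dy=-12->C
  (4,8):dx=-2,dy=-4->C; (4,9):dx=+8,dy=-9->D; (5,6):dx=+3,dy=+7->C; (5,7):dx=-4,dy=-7->C
  (5,8):dx=-3,dy=+1->D; (5,9):dx=+7,dy=-4->D; (6,7):dx=-7,dy=-14->C; (6,8):dx=-6,dy=-6->C
  (6,9):dx=+4,dy=-11->D; (7,8):dx=+1,dy=+8->C; (7,9):dx=+11,dy=+3->C; (8,9):dx=+10,dy=-5->D
Step 2: C = 17, D = 19, total pairs = 36.
Step 3: tau = (C - D)/(n(n-1)/2) = (17 - 19)/36 = -0.055556.
Step 4: Exact two-sided p-value (enumerate n! = 362880 permutations of y under H0): p = 0.919455.
Step 5: alpha = 0.05. fail to reject H0.

tau_b = -0.0556 (C=17, D=19), p = 0.919455, fail to reject H0.


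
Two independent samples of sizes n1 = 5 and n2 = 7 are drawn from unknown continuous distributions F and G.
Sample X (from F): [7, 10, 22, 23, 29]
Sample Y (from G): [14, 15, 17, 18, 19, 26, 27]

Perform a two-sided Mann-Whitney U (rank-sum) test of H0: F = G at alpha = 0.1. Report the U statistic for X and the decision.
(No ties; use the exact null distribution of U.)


Step 1: Combine and sort all 12 observations; assign midranks.
sorted (value, group): (7,X), (10,X), (14,Y), (15,Y), (17,Y), (18,Y), (19,Y), (22,X), (23,X), (26,Y), (27,Y), (29,X)
ranks: 7->1, 10->2, 14->3, 15->4, 17->5, 18->6, 19->7, 22->8, 23->9, 26->10, 27->11, 29->12
Step 2: Rank sum for X: R1 = 1 + 2 + 8 + 9 + 12 = 32.
Step 3: U_X = R1 - n1(n1+1)/2 = 32 - 5*6/2 = 32 - 15 = 17.
       U_Y = n1*n2 - U_X = 35 - 17 = 18.
Step 4: No ties, so the exact null distribution of U (based on enumerating the C(12,5) = 792 equally likely rank assignments) gives the two-sided p-value.
Step 5: p-value = 1.000000; compare to alpha = 0.1. fail to reject H0.

U_X = 17, p = 1.000000, fail to reject H0 at alpha = 0.1.


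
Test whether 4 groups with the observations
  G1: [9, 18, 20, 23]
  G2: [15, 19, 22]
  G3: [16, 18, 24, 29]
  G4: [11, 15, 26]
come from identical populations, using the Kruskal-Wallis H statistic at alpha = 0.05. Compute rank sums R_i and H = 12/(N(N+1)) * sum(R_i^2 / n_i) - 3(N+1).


Step 1: Combine all N = 14 observations and assign midranks.
sorted (value, group, rank): (9,G1,1), (11,G4,2), (15,G2,3.5), (15,G4,3.5), (16,G3,5), (18,G1,6.5), (18,G3,6.5), (19,G2,8), (20,G1,9), (22,G2,10), (23,G1,11), (24,G3,12), (26,G4,13), (29,G3,14)
Step 2: Sum ranks within each group.
R_1 = 27.5 (n_1 = 4)
R_2 = 21.5 (n_2 = 3)
R_3 = 37.5 (n_3 = 4)
R_4 = 18.5 (n_4 = 3)
Step 3: H = 12/(N(N+1)) * sum(R_i^2/n_i) - 3(N+1)
     = 12/(14*15) * (27.5^2/4 + 21.5^2/3 + 37.5^2/4 + 18.5^2/3) - 3*15
     = 0.057143 * 808.792 - 45
     = 1.216667.
Step 4: Ties present; correction factor C = 1 - 12/(14^3 - 14) = 0.995604. Corrected H = 1.216667 / 0.995604 = 1.222038.
Step 5: Under H0, H ~ chi^2(3); p-value = 0.747724.
Step 6: alpha = 0.05. fail to reject H0.

H = 1.2220, df = 3, p = 0.747724, fail to reject H0.


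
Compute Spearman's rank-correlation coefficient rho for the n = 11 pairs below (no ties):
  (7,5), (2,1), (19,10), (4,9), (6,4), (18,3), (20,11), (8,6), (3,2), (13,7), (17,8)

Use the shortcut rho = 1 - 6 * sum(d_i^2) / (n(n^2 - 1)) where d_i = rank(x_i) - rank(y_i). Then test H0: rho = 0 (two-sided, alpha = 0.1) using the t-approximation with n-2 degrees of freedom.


Step 1: Rank x and y separately (midranks; no ties here).
rank(x): 7->5, 2->1, 19->10, 4->3, 6->4, 18->9, 20->11, 8->6, 3->2, 13->7, 17->8
rank(y): 5->5, 1->1, 10->10, 9->9, 4->4, 3->3, 11->11, 6->6, 2->2, 7->7, 8->8
Step 2: d_i = R_x(i) - R_y(i); compute d_i^2.
  (5-5)^2=0, (1-1)^2=0, (10-10)^2=0, (3-9)^2=36, (4-4)^2=0, (9-3)^2=36, (11-11)^2=0, (6-6)^2=0, (2-2)^2=0, (7-7)^2=0, (8-8)^2=0
sum(d^2) = 72.
Step 3: rho = 1 - 6*72 / (11*(11^2 - 1)) = 1 - 432/1320 = 0.672727.
Step 4: Under H0, t = rho * sqrt((n-2)/(1-rho^2)) = 2.7277 ~ t(9).
Step 5: Two-sided p-value from the t-distribution with 9 df = 0.023313.
Step 6: alpha = 0.1. reject H0.

rho = 0.6727, p = 0.023313, reject H0 at alpha = 0.1.


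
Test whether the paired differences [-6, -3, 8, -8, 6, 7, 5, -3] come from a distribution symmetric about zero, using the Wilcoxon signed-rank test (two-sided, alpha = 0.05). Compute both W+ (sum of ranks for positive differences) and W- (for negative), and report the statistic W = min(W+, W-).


Step 1: Drop any zero differences (none here) and take |d_i|.
|d| = [6, 3, 8, 8, 6, 7, 5, 3]
Step 2: Midrank |d_i| (ties get averaged ranks).
ranks: |6|->4.5, |3|->1.5, |8|->7.5, |8|->7.5, |6|->4.5, |7|->6, |5|->3, |3|->1.5
Step 3: Attach original signs; sum ranks with positive sign and with negative sign.
W+ = 7.5 + 4.5 + 6 + 3 = 21
W- = 4.5 + 1.5 + 7.5 + 1.5 = 15
(Check: W+ + W- = 36 should equal n(n+1)/2 = 36.)
Step 4: Test statistic W = min(W+, W-) = 15.
Step 5: Ties in |d|, so use the tie-corrected normal approximation.
        E[W] = n(n+1)/4 = 8*9/4 = 18.
        Tie groups: |d|=3 (t=2), |d|=6 (t=2), |d|=8 (t=2); sum(t^3 - t) = 18.
        Var[W] = n(n+1)(2n+1)/24 - sum(t^3-t)/48 = 1224/24 - 18/48 = 50.625.
        z = (W - E[W]) / sqrt(Var[W]) = (15 - 18) / 7.1151 = -0.4216.
        Two-sided p = 2*Phi(z) = 0.673290.
Step 6: alpha = 0.05. fail to reject H0.

W+ = 21, W- = 15, W = min = 15, p = 0.673290, fail to reject H0.


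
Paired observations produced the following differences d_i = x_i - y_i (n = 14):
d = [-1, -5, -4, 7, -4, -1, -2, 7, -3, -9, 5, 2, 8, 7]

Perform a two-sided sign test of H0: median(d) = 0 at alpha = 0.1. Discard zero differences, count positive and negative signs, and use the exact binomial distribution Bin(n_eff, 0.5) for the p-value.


Step 1: Discard zero differences. Original n = 14; n_eff = number of nonzero differences = 14.
Nonzero differences (with sign): -1, -5, -4, +7, -4, -1, -2, +7, -3, -9, +5, +2, +8, +7
Step 2: Count signs: positive = 6, negative = 8.
Step 3: Under H0: P(positive) = 0.5, so the number of positives S ~ Bin(14, 0.5).
Step 4: Two-sided exact p-value = sum of Bin(14,0.5) probabilities at or below the observed probability = 0.790527.
Step 5: alpha = 0.1. fail to reject H0.

n_eff = 14, pos = 6, neg = 8, p = 0.790527, fail to reject H0.


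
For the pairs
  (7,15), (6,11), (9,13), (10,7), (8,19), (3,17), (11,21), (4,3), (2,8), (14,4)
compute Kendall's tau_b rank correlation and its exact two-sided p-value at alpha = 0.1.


Step 1: Enumerate the 45 unordered pairs (i,j) with i<j and classify each by sign(x_j-x_i) * sign(y_j-y_i).
  (1,2):dx=-1,dy=-4->C; (1,3):dx=+2,dy=-2->D; (1,4):dx=+3,dy=-8->D; (1,5):dx=+1,dy=+4->C
  (1,6):dx=-4,dy=+2->D; (1,7):dx=+4,dy=+6->C; (1,8):dx=-3,dy=-12->C; (1,9):dx=-5,dy=-7->C
  (1,10):dx=+7,dy=-11->D; (2,3):dx=+3,dy=+2->C; (2,4):dx=+4,dy=-4->D; (2,5):dx=+2,dy=+8->C
  (2,6):dx=-3,dy=+6->D; (2,7):dx=+5,dy=+10->C; (2,8):dx=-2,dy=-8->C; (2,9):dx=-4,dy=-3->C
  (2,10):dx=+8,dy=-7->D; (3,4):dx=+1,dy=-6->D; (3,5):dx=-1,dy=+6->D; (3,6):dx=-6,dy=+4->D
  (3,7):dx=+2,dy=+8->C; (3,8):dx=-5,dy=-10->C; (3,9):dx=-7,dy=-5->C; (3,10):dx=+5,dy=-9->D
  (4,5):dx=-2,dy=+12->D; (4,6):dx=-7,dy=+10->D; (4,7):dx=+1,dy=+14->C; (4,8):dx=-6,dy=-4->C
  (4,9):dx=-8,dy=+1->D; (4,10):dx=+4,dy=-3->D; (5,6):dx=-5,dy=-2->C; (5,7):dx=+3,dy=+2->C
  (5,8):dx=-4,dy=-16->C; (5,9):dx=-6,dy=-11->C; (5,10):dx=+6,dy=-15->D; (6,7):dx=+8,dy=+4->C
  (6,8):dx=+1,dy=-14->D; (6,9):dx=-1,dy=-9->C; (6,10):dx=+11,dy=-13->D; (7,8):dx=-7,dy=-18->C
  (7,9):dx=-9,dy=-13->C; (7,10):dx=+3,dy=-17->D; (8,9):dx=-2,dy=+5->D; (8,10):dx=+10,dy=+1->C
  (9,10):dx=+12,dy=-4->D
Step 2: C = 24, D = 21, total pairs = 45.
Step 3: tau = (C - D)/(n(n-1)/2) = (24 - 21)/45 = 0.066667.
Step 4: Exact two-sided p-value (enumerate n! = 3628800 permutations of y under H0): p = 0.861801.
Step 5: alpha = 0.1. fail to reject H0.

tau_b = 0.0667 (C=24, D=21), p = 0.861801, fail to reject H0.


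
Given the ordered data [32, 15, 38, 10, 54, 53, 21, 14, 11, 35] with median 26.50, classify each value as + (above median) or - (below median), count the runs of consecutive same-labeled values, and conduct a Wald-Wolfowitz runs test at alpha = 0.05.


Step 1: Compute median = 26.50; label A = above, B = below.
Labels in order: ABABAABBBA  (n_A = 5, n_B = 5)
Step 2: Count runs R = 7.
Step 3: Under H0 (random ordering), E[R] = 2*n_A*n_B/(n_A+n_B) + 1 = 2*5*5/10 + 1 = 6.0000.
        Var[R] = 2*n_A*n_B*(2*n_A*n_B - n_A - n_B) / ((n_A+n_B)^2 * (n_A+n_B-1)) = 2000/900 = 2.2222.
        SD[R] = 1.4907.
Step 4: Continuity-corrected z = (R - 0.5 - E[R]) / SD[R] = (7 - 0.5 - 6.0000) / 1.4907 = 0.3354.
Step 5: Two-sided p-value via normal approximation = 2*(1 - Phi(|z|)) = 0.737316.
Step 6: alpha = 0.05. fail to reject H0.

R = 7, z = 0.3354, p = 0.737316, fail to reject H0.


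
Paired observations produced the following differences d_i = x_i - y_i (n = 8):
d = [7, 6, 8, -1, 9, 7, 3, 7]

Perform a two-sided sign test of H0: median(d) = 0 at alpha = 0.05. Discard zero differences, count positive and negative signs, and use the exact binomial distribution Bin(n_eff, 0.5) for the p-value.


Step 1: Discard zero differences. Original n = 8; n_eff = number of nonzero differences = 8.
Nonzero differences (with sign): +7, +6, +8, -1, +9, +7, +3, +7
Step 2: Count signs: positive = 7, negative = 1.
Step 3: Under H0: P(positive) = 0.5, so the number of positives S ~ Bin(8, 0.5).
Step 4: Two-sided exact p-value = sum of Bin(8,0.5) probabilities at or below the observed probability = 0.070312.
Step 5: alpha = 0.05. fail to reject H0.

n_eff = 8, pos = 7, neg = 1, p = 0.070312, fail to reject H0.


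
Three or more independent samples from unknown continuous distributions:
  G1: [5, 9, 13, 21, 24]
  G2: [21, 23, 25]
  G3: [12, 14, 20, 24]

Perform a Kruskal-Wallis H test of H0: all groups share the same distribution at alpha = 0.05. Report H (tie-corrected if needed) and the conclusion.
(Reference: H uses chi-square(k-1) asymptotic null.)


Step 1: Combine all N = 12 observations and assign midranks.
sorted (value, group, rank): (5,G1,1), (9,G1,2), (12,G3,3), (13,G1,4), (14,G3,5), (20,G3,6), (21,G1,7.5), (21,G2,7.5), (23,G2,9), (24,G1,10.5), (24,G3,10.5), (25,G2,12)
Step 2: Sum ranks within each group.
R_1 = 25 (n_1 = 5)
R_2 = 28.5 (n_2 = 3)
R_3 = 24.5 (n_3 = 4)
Step 3: H = 12/(N(N+1)) * sum(R_i^2/n_i) - 3(N+1)
     = 12/(12*13) * (25^2/5 + 28.5^2/3 + 24.5^2/4) - 3*13
     = 0.076923 * 545.812 - 39
     = 2.985577.
Step 4: Ties present; correction factor C = 1 - 12/(12^3 - 12) = 0.993007. Corrected H = 2.985577 / 0.993007 = 3.006602.
Step 5: Under H0, H ~ chi^2(2); p-value = 0.222395.
Step 6: alpha = 0.05. fail to reject H0.

H = 3.0066, df = 2, p = 0.222395, fail to reject H0.


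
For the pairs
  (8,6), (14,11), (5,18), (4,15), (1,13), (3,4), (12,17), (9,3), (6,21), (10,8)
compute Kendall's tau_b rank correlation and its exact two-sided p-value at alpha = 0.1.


Step 1: Enumerate the 45 unordered pairs (i,j) with i<j and classify each by sign(x_j-x_i) * sign(y_j-y_i).
  (1,2):dx=+6,dy=+5->C; (1,3):dx=-3,dy=+12->D; (1,4):dx=-4,dy=+9->D; (1,5):dx=-7,dy=+7->D
  (1,6):dx=-5,dy=-2->C; (1,7):dx=+4,dy=+11->C; (1,8):dx=+1,dy=-3->D; (1,9):dx=-2,dy=+15->D
  (1,10):dx=+2,dy=+2->C; (2,3):dx=-9,dy=+7->D; (2,4):dx=-10,dy=+4->D; (2,5):dx=-13,dy=+2->D
  (2,6):dx=-11,dy=-7->C; (2,7):dx=-2,dy=+6->D; (2,8):dx=-5,dy=-8->C; (2,9):dx=-8,dy=+10->D
  (2,10):dx=-4,dy=-3->C; (3,4):dx=-1,dy=-3->C; (3,5):dx=-4,dy=-5->C; (3,6):dx=-2,dy=-14->C
  (3,7):dx=+7,dy=-1->D; (3,8):dx=+4,dy=-15->D; (3,9):dx=+1,dy=+3->C; (3,10):dx=+5,dy=-10->D
  (4,5):dx=-3,dy=-2->C; (4,6):dx=-1,dy=-11->C; (4,7):dx=+8,dy=+2->C; (4,8):dx=+5,dy=-12->D
  (4,9):dx=+2,dy=+6->C; (4,10):dx=+6,dy=-7->D; (5,6):dx=+2,dy=-9->D; (5,7):dx=+11,dy=+4->C
  (5,8):dx=+8,dy=-10->D; (5,9):dx=+5,dy=+8->C; (5,10):dx=+9,dy=-5->D; (6,7):dx=+9,dy=+13->C
  (6,8):dx=+6,dy=-1->D; (6,9):dx=+3,dy=+17->C; (6,10):dx=+7,dy=+4->C; (7,8):dx=-3,dy=-14->C
  (7,9):dx=-6,dy=+4->D; (7,10):dx=-2,dy=-9->C; (8,9):dx=-3,dy=+18->D; (8,10):dx=+1,dy=+5->C
  (9,10):dx=+4,dy=-13->D
Step 2: C = 23, D = 22, total pairs = 45.
Step 3: tau = (C - D)/(n(n-1)/2) = (23 - 22)/45 = 0.022222.
Step 4: Exact two-sided p-value (enumerate n! = 3628800 permutations of y under H0): p = 1.000000.
Step 5: alpha = 0.1. fail to reject H0.

tau_b = 0.0222 (C=23, D=22), p = 1.000000, fail to reject H0.


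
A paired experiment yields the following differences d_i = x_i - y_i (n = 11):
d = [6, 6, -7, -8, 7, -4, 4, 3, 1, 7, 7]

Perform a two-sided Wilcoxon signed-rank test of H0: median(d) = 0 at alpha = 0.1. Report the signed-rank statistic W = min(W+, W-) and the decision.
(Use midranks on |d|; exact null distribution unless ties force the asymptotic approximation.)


Step 1: Drop any zero differences (none here) and take |d_i|.
|d| = [6, 6, 7, 8, 7, 4, 4, 3, 1, 7, 7]
Step 2: Midrank |d_i| (ties get averaged ranks).
ranks: |6|->5.5, |6|->5.5, |7|->8.5, |8|->11, |7|->8.5, |4|->3.5, |4|->3.5, |3|->2, |1|->1, |7|->8.5, |7|->8.5
Step 3: Attach original signs; sum ranks with positive sign and with negative sign.
W+ = 5.5 + 5.5 + 8.5 + 3.5 + 2 + 1 + 8.5 + 8.5 = 43
W- = 8.5 + 11 + 3.5 = 23
(Check: W+ + W- = 66 should equal n(n+1)/2 = 66.)
Step 4: Test statistic W = min(W+, W-) = 23.
Step 5: Ties in |d|, so use the tie-corrected normal approximation.
        E[W] = n(n+1)/4 = 11*12/4 = 33.
        Tie groups: |d|=4 (t=2), |d|=6 (t=2), |d|=7 (t=4); sum(t^3 - t) = 72.
        Var[W] = n(n+1)(2n+1)/24 - sum(t^3-t)/48 = 3036/24 - 72/48 = 125.
        z = (W - E[W]) / sqrt(Var[W]) = (23 - 33) / 11.1803 = -0.8944.
        Two-sided p = 2*Phi(z) = 0.371093.
Step 6: alpha = 0.1. fail to reject H0.

W+ = 43, W- = 23, W = min = 23, p = 0.371093, fail to reject H0.


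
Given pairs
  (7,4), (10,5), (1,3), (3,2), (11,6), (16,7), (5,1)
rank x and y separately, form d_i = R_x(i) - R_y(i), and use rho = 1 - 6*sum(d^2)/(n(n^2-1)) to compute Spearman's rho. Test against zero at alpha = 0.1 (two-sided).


Step 1: Rank x and y separately (midranks; no ties here).
rank(x): 7->4, 10->5, 1->1, 3->2, 11->6, 16->7, 5->3
rank(y): 4->4, 5->5, 3->3, 2->2, 6->6, 7->7, 1->1
Step 2: d_i = R_x(i) - R_y(i); compute d_i^2.
  (4-4)^2=0, (5-5)^2=0, (1-3)^2=4, (2-2)^2=0, (6-6)^2=0, (7-7)^2=0, (3-1)^2=4
sum(d^2) = 8.
Step 3: rho = 1 - 6*8 / (7*(7^2 - 1)) = 1 - 48/336 = 0.857143.
Step 4: Under H0, t = rho * sqrt((n-2)/(1-rho^2)) = 3.7210 ~ t(5).
Step 5: Two-sided p-value from the t-distribution with 5 df = 0.013697.
Step 6: alpha = 0.1. reject H0.

rho = 0.8571, p = 0.013697, reject H0 at alpha = 0.1.


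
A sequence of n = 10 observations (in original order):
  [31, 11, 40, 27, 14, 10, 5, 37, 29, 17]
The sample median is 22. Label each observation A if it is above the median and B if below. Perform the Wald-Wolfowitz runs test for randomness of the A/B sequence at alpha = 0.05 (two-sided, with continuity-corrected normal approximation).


Step 1: Compute median = 22; label A = above, B = below.
Labels in order: ABAABBBAAB  (n_A = 5, n_B = 5)
Step 2: Count runs R = 6.
Step 3: Under H0 (random ordering), E[R] = 2*n_A*n_B/(n_A+n_B) + 1 = 2*5*5/10 + 1 = 6.0000.
        Var[R] = 2*n_A*n_B*(2*n_A*n_B - n_A - n_B) / ((n_A+n_B)^2 * (n_A+n_B-1)) = 2000/900 = 2.2222.
        SD[R] = 1.4907.
Step 4: R = E[R], so z = 0 with no continuity correction.
Step 5: Two-sided p-value via normal approximation = 2*(1 - Phi(|z|)) = 1.000000.
Step 6: alpha = 0.05. fail to reject H0.

R = 6, z = 0.0000, p = 1.000000, fail to reject H0.


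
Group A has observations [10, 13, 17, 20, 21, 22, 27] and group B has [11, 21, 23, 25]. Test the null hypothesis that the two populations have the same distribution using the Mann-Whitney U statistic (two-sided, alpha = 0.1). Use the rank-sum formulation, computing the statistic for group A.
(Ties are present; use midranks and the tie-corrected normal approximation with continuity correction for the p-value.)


Step 1: Combine and sort all 11 observations; assign midranks.
sorted (value, group): (10,X), (11,Y), (13,X), (17,X), (20,X), (21,X), (21,Y), (22,X), (23,Y), (25,Y), (27,X)
ranks: 10->1, 11->2, 13->3, 17->4, 20->5, 21->6.5, 21->6.5, 22->8, 23->9, 25->10, 27->11
Step 2: Rank sum for X: R1 = 1 + 3 + 4 + 5 + 6.5 + 8 + 11 = 38.5.
Step 3: U_X = R1 - n1(n1+1)/2 = 38.5 - 7*8/2 = 38.5 - 28 = 10.5.
       U_Y = n1*n2 - U_X = 28 - 10.5 = 17.5.
Step 4: Ties are present, so use the tie-corrected normal approximation (with continuity correction) for the p-value.
Step 5: p-value = 0.569872; compare to alpha = 0.1. fail to reject H0.

U_X = 10.5, p = 0.569872, fail to reject H0 at alpha = 0.1.


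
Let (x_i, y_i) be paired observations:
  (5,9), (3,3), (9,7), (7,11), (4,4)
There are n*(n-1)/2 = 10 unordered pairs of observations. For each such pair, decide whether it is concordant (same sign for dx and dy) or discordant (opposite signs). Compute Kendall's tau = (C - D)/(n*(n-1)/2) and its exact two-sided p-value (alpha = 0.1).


Step 1: Enumerate the 10 unordered pairs (i,j) with i<j and classify each by sign(x_j-x_i) * sign(y_j-y_i).
  (1,2):dx=-2,dy=-6->C; (1,3):dx=+4,dy=-2->D; (1,4):dx=+2,dy=+2->C; (1,5):dx=-1,dy=-5->C
  (2,3):dx=+6,dy=+4->C; (2,4):dx=+4,dy=+8->C; (2,5):dx=+1,dy=+1->C; (3,4):dx=-2,dy=+4->D
  (3,5):dx=-5,dy=-3->C; (4,5):dx=-3,dy=-7->C
Step 2: C = 8, D = 2, total pairs = 10.
Step 3: tau = (C - D)/(n(n-1)/2) = (8 - 2)/10 = 0.600000.
Step 4: Exact two-sided p-value (enumerate n! = 120 permutations of y under H0): p = 0.233333.
Step 5: alpha = 0.1. fail to reject H0.

tau_b = 0.6000 (C=8, D=2), p = 0.233333, fail to reject H0.


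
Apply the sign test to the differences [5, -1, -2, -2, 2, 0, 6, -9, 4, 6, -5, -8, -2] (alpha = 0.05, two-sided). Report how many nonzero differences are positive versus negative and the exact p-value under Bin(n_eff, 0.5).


Step 1: Discard zero differences. Original n = 13; n_eff = number of nonzero differences = 12.
Nonzero differences (with sign): +5, -1, -2, -2, +2, +6, -9, +4, +6, -5, -8, -2
Step 2: Count signs: positive = 5, negative = 7.
Step 3: Under H0: P(positive) = 0.5, so the number of positives S ~ Bin(12, 0.5).
Step 4: Two-sided exact p-value = sum of Bin(12,0.5) probabilities at or below the observed probability = 0.774414.
Step 5: alpha = 0.05. fail to reject H0.

n_eff = 12, pos = 5, neg = 7, p = 0.774414, fail to reject H0.


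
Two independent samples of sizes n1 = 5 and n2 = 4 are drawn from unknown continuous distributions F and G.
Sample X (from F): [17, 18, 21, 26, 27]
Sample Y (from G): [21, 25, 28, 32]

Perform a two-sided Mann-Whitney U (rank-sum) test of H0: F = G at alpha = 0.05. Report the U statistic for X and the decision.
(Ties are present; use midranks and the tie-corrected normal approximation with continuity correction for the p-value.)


Step 1: Combine and sort all 9 observations; assign midranks.
sorted (value, group): (17,X), (18,X), (21,X), (21,Y), (25,Y), (26,X), (27,X), (28,Y), (32,Y)
ranks: 17->1, 18->2, 21->3.5, 21->3.5, 25->5, 26->6, 27->7, 28->8, 32->9
Step 2: Rank sum for X: R1 = 1 + 2 + 3.5 + 6 + 7 = 19.5.
Step 3: U_X = R1 - n1(n1+1)/2 = 19.5 - 5*6/2 = 19.5 - 15 = 4.5.
       U_Y = n1*n2 - U_X = 20 - 4.5 = 15.5.
Step 4: Ties are present, so use the tie-corrected normal approximation (with continuity correction) for the p-value.
Step 5: p-value = 0.218742; compare to alpha = 0.05. fail to reject H0.

U_X = 4.5, p = 0.218742, fail to reject H0 at alpha = 0.05.
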